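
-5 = -5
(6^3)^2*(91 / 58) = 2122848 / 29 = 73201.66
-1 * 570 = -570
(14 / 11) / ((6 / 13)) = 2.76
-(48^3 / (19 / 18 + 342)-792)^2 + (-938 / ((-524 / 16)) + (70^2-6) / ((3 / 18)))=-954847920408316 / 4995111875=-191156.46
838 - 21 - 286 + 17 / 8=4265 / 8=533.12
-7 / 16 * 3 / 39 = -7 / 208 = -0.03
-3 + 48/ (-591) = -607/ 197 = -3.08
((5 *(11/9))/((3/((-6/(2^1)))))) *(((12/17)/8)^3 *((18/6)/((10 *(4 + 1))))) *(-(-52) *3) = -3861/98260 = -0.04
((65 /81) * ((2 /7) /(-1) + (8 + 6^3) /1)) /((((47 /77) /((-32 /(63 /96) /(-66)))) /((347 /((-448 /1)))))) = -10465520 /62181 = -168.31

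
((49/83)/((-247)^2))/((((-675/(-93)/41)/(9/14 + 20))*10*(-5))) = -2571233/113934307500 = -0.00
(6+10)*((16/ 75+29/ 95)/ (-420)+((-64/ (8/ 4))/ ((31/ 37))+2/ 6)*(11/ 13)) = -30908529268/ 60298875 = -512.59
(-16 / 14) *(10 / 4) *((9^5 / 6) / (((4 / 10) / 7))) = -492075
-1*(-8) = 8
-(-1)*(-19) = -19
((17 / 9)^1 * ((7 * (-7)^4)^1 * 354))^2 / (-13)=-1136690571084964 / 117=-9715304026367.21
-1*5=-5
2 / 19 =0.11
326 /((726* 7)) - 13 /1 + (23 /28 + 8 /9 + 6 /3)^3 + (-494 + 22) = -840106865281 /1936363968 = -433.86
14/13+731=9517/13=732.08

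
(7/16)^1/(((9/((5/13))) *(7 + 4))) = 35/20592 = 0.00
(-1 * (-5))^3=125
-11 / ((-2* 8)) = 11 / 16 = 0.69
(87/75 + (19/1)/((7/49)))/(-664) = -1677/8300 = -0.20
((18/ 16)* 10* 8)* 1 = 90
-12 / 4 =-3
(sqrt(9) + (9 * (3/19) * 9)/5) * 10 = 1056/19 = 55.58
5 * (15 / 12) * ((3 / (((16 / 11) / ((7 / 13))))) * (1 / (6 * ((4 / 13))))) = 1925 / 512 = 3.76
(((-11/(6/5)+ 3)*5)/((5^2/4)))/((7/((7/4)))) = -37/30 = -1.23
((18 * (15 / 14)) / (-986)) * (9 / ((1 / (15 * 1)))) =-18225 / 6902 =-2.64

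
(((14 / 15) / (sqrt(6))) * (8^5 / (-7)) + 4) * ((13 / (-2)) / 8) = -13 / 4 + 26624 * sqrt(6) / 45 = 1445.98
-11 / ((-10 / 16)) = 88 / 5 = 17.60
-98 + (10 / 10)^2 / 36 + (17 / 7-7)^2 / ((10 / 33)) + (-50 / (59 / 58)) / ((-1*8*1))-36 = -30632111 / 520380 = -58.86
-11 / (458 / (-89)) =979 / 458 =2.14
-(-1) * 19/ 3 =19/ 3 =6.33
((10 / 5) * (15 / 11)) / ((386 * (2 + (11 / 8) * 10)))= 20 / 44583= 0.00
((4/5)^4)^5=1099511627776/95367431640625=0.01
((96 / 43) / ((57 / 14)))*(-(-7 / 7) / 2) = 224 / 817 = 0.27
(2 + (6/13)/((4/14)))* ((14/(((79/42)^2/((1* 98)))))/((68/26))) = 56874888/106097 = 536.06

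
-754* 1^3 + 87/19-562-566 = -35671/19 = -1877.42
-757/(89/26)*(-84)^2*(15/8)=-2925762.47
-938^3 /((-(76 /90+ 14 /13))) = 120699199530 /281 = 429534517.90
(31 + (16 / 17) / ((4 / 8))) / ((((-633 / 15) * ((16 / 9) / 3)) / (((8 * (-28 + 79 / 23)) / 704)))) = 42637725 / 116161408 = 0.37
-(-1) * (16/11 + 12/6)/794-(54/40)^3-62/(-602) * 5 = -20411821961/10515736000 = -1.94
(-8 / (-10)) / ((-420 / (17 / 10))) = -17 / 5250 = -0.00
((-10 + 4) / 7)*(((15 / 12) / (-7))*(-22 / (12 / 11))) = -605 / 196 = -3.09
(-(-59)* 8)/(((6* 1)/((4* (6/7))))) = 1888/7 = 269.71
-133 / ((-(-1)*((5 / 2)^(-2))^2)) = -83125 / 16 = -5195.31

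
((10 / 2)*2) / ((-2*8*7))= -0.09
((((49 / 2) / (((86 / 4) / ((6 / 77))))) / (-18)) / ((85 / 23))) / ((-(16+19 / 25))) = 805 / 10107537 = 0.00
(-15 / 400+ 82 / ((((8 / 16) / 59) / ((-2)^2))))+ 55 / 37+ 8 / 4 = 38707.45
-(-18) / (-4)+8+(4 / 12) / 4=43 / 12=3.58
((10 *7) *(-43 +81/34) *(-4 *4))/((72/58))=5606860/153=36646.14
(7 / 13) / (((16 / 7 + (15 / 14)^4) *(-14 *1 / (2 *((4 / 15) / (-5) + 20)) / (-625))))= 1436758400 / 5398887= 266.12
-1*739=-739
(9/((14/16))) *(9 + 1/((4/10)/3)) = 1188/7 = 169.71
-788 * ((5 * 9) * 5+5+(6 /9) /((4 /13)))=-548842 /3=-182947.33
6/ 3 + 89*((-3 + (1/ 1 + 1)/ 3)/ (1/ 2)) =-1240/ 3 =-413.33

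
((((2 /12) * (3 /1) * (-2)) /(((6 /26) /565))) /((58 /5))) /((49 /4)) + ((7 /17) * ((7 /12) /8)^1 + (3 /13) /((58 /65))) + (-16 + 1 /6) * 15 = -590067011 /2319072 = -254.44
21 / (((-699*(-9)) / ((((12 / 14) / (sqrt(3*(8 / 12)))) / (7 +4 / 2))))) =0.00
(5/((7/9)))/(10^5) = 9/140000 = 0.00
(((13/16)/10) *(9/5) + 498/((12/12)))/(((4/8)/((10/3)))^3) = 1328390/9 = 147598.89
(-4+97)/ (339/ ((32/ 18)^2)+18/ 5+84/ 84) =119040/ 143183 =0.83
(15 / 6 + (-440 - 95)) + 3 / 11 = -11709 / 22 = -532.23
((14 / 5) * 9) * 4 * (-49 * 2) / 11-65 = -52967 / 55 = -963.04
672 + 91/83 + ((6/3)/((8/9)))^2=900595/1328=678.16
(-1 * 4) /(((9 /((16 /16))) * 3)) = -4 /27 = -0.15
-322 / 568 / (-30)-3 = -25399 / 8520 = -2.98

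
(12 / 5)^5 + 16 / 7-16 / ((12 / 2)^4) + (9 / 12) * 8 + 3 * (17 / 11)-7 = 1667149559 / 19490625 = 85.54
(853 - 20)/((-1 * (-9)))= 833/9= 92.56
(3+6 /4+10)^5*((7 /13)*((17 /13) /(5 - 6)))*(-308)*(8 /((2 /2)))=187943658287 /169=1112092652.59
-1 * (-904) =904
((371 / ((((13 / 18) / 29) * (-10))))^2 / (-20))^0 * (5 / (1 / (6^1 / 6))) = 5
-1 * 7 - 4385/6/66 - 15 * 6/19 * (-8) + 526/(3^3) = 887147/22572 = 39.30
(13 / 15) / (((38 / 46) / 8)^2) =440128 / 5415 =81.28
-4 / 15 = -0.27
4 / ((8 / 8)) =4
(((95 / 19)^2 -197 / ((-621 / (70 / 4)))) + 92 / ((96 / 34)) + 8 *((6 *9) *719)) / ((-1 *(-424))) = 732.71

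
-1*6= -6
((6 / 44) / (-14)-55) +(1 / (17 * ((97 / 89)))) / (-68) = -118742493 / 2158541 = -55.01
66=66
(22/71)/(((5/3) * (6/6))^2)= 198/1775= 0.11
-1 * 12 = -12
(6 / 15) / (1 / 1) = 2 / 5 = 0.40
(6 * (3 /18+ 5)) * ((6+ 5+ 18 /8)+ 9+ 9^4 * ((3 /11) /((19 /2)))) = 5458015 /836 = 6528.73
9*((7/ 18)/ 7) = 1/ 2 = 0.50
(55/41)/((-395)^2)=11/1279405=0.00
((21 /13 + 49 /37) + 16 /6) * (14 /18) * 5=283150 /12987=21.80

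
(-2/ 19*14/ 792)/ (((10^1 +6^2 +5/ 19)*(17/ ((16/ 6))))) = -28/ 4438071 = -0.00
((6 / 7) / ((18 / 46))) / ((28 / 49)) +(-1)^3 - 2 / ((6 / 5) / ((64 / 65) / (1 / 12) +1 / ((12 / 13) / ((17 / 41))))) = -337855 / 19188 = -17.61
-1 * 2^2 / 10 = -2 / 5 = -0.40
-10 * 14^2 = -1960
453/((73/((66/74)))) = 14949/2701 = 5.53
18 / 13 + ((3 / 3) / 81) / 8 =11677 / 8424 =1.39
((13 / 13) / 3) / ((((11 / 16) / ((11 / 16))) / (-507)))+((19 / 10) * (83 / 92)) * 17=-139.86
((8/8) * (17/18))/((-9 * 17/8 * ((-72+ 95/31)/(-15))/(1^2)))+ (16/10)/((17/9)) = 4101628/4904415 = 0.84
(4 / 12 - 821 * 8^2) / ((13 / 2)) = -315262 / 39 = -8083.64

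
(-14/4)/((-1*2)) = 7/4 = 1.75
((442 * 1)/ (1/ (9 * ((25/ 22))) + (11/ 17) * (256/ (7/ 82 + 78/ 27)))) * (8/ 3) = 989593800/ 46841773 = 21.13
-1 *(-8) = 8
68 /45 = 1.51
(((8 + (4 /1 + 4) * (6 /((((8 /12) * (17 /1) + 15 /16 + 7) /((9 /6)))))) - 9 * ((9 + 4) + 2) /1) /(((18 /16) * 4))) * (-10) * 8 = 2191.36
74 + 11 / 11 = 75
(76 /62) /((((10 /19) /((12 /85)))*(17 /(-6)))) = -25992 /223975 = -0.12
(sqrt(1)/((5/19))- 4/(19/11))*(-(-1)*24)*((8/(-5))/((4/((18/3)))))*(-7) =284256/475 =598.43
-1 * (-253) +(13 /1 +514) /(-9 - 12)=4786 /21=227.90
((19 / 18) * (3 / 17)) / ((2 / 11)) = 209 / 204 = 1.02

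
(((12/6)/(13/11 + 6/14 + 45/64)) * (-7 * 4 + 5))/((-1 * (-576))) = -3542/102609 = -0.03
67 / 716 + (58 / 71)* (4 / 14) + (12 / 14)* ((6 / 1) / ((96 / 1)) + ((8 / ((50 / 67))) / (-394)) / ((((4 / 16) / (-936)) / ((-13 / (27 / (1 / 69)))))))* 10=-5.23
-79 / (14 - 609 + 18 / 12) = 158 / 1187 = 0.13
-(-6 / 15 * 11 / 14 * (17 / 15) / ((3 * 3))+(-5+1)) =19087 / 4725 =4.04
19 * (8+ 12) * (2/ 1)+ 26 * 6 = 916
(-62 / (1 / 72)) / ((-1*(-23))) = -4464 / 23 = -194.09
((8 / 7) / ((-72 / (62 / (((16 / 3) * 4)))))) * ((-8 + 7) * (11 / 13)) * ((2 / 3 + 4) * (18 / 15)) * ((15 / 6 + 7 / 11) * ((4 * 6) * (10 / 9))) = 713 / 39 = 18.28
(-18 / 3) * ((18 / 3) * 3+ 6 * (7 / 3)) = -192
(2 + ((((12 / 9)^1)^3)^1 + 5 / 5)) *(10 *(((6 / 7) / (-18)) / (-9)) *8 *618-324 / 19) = 1313.24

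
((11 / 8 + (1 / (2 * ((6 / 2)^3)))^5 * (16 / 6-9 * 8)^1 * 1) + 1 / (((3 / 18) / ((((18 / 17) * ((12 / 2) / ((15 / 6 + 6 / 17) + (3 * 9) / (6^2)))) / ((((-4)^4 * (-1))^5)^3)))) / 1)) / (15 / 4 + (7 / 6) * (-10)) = -602363033469063419310552364727845828432749679 / 3468151179624115922376021421794246138632601600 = -0.17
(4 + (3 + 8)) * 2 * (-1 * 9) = -270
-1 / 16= -0.06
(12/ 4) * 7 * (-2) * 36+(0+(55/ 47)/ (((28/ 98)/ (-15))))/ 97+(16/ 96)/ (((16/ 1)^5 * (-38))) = -1648686293586383/ 1089944420352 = -1512.63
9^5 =59049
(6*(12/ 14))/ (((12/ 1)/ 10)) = 30/ 7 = 4.29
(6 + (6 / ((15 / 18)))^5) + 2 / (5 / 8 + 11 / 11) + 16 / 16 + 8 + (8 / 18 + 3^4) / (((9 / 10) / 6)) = 21836993401 / 1096875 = 19908.37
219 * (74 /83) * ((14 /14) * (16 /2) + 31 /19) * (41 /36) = 6755201 /3154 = 2141.79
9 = 9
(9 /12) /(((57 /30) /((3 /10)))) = 9 /76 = 0.12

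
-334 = -334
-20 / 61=-0.33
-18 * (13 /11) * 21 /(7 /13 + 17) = -10647 /418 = -25.47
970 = 970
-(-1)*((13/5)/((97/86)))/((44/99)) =5031/970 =5.19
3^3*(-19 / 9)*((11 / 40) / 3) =-209 / 40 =-5.22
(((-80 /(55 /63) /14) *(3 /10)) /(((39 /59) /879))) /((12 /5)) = -155583 /143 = -1087.99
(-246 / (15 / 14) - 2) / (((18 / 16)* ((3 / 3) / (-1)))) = 3088 / 15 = 205.87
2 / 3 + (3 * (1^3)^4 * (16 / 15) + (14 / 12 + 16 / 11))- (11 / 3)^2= -6.96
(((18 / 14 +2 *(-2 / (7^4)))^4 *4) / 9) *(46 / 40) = 2077887042753383 / 1495481875632045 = 1.39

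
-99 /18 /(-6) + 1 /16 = 47 /48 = 0.98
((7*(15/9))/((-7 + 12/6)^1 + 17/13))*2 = -455/72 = -6.32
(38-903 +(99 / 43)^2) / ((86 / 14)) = -11127088 / 79507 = -139.95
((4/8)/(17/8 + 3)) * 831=3324/41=81.07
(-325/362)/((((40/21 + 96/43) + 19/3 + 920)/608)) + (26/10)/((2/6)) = 1096999137/152078915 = 7.21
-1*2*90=-180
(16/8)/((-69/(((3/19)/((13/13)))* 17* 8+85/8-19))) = -1991/5244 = -0.38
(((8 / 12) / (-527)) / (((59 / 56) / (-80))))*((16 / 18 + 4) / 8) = 49280 / 839511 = 0.06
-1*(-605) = 605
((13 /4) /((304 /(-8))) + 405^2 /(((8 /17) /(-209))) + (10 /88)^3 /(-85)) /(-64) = 2004360424899483 /1760923648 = 1138243.80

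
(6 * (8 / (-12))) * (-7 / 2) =14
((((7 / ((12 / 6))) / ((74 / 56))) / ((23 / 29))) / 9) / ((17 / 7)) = 19894 / 130203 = 0.15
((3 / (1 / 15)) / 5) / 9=1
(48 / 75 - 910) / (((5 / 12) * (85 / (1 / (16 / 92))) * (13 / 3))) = -4705938 / 138125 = -34.07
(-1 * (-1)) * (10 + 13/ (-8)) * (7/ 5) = 469/ 40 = 11.72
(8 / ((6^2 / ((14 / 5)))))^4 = 614656 / 4100625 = 0.15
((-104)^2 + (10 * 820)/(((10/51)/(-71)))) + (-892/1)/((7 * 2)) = -20709274/7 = -2958467.71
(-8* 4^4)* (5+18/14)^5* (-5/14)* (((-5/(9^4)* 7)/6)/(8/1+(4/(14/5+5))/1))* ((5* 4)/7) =-137210298368000/64067292387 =-2141.66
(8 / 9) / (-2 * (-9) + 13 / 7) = 56 / 1251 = 0.04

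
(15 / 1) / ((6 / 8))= 20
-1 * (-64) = 64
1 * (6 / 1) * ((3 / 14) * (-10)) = -90 / 7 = -12.86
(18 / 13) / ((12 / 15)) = 45 / 26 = 1.73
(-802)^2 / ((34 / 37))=11899274 / 17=699957.29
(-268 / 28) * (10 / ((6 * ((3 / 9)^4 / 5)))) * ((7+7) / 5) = -18090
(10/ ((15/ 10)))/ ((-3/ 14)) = -280/ 9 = -31.11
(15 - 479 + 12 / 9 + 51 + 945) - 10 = 1570 / 3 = 523.33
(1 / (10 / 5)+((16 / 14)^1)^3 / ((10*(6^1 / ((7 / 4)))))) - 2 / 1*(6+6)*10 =-352001 / 1470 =-239.46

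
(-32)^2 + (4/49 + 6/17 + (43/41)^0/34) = 1706757/1666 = 1024.46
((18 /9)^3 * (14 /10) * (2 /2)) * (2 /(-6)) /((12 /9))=-14 /5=-2.80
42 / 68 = 21 / 34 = 0.62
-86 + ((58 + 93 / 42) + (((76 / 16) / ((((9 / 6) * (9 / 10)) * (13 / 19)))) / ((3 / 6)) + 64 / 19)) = -1132753 / 93366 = -12.13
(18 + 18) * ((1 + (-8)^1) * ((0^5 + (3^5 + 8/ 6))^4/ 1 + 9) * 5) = -40415125835000/ 9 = -4490569537222.22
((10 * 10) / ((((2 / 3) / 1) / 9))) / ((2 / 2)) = 1350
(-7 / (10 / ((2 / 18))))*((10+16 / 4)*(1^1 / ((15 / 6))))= -98 / 225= -0.44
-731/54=-13.54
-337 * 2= -674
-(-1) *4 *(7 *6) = 168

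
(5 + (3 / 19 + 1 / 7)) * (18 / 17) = 12690 / 2261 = 5.61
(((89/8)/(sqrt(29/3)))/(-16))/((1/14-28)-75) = 623*sqrt(87)/2674496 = 0.00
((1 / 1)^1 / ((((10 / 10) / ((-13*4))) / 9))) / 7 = -468 / 7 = -66.86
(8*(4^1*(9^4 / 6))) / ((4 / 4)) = 34992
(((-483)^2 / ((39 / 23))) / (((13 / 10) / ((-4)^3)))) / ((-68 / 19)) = 5437188960 / 2873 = 1892512.69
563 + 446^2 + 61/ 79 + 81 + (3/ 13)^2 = 2664336580/ 13351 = 199560.83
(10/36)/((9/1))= 5/162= 0.03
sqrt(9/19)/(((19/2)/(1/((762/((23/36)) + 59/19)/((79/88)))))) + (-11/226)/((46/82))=-451/5198 + 5451 * sqrt(19)/436864340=-0.09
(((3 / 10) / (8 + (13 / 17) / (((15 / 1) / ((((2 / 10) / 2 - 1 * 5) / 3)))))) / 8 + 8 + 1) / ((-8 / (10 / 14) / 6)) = -65442465 / 13566112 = -4.82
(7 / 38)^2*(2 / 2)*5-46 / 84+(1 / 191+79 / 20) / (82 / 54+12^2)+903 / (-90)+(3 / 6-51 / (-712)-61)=-1434173410072579 / 20253117890040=-70.81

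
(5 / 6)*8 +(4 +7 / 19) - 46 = -1993 / 57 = -34.96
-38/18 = -19/9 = -2.11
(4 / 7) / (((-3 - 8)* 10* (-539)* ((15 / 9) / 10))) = 12 / 207515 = 0.00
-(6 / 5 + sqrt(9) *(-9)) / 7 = 129 / 35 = 3.69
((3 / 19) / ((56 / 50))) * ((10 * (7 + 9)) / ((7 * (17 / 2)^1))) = 6000 / 15827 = 0.38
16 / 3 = 5.33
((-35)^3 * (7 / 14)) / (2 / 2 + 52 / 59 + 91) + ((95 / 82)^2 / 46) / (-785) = -3071011283745 / 13305639472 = -230.81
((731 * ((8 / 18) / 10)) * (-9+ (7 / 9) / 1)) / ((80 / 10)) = -27047 / 810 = -33.39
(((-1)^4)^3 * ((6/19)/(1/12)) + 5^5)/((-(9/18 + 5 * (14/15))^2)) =-2140092/18259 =-117.21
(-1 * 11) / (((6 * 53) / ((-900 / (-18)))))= -275 / 159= -1.73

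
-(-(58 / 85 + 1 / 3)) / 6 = 259 / 1530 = 0.17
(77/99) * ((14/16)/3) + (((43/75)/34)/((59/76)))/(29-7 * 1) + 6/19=0.54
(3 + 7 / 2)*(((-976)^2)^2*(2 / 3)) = 11796213465088 / 3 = 3932071155029.33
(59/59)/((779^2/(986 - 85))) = 0.00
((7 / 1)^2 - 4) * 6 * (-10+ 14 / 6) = -2070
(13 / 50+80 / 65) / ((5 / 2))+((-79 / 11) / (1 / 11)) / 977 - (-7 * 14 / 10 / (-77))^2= 95907153 / 192102625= 0.50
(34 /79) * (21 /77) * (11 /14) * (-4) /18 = -34 /1659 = -0.02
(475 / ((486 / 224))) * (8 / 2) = 212800 / 243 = 875.72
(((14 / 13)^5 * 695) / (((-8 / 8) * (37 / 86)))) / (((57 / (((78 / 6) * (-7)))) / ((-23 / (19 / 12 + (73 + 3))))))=-422486874880 / 381489277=-1107.47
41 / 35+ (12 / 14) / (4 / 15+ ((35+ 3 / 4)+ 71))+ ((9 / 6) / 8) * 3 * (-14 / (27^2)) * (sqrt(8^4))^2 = -783980299 / 18203535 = -43.07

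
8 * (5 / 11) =40 / 11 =3.64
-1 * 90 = -90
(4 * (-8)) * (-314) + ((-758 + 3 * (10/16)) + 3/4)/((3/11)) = 174679/24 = 7278.29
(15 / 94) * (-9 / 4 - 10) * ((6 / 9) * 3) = -735 / 188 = -3.91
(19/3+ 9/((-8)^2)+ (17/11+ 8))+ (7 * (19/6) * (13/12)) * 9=490289/2112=232.14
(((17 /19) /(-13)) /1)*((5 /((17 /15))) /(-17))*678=50850 /4199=12.11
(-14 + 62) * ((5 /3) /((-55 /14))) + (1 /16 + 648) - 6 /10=551847 /880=627.10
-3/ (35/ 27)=-81/ 35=-2.31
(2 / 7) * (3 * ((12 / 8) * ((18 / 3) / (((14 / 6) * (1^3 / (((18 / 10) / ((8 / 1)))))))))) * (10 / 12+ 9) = 7.31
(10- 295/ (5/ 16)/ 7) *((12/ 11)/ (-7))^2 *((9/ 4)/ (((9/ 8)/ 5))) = -1258560/ 41503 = -30.32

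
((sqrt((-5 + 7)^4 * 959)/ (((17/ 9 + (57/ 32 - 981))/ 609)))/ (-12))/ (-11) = -58464 * sqrt(959)/ 3096181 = -0.58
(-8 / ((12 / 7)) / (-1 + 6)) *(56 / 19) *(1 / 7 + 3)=-2464 / 285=-8.65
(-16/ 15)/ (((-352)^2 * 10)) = -1/ 1161600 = -0.00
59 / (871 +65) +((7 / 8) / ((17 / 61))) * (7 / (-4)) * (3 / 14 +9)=-6436687 / 127296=-50.56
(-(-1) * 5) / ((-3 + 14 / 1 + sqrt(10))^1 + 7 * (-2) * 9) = -115 / 2643-sqrt(10) / 2643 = -0.04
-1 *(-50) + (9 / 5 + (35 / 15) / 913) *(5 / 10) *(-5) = 124607 / 2739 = 45.49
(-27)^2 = 729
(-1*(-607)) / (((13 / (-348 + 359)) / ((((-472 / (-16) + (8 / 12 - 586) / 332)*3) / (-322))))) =-92229401 / 694876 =-132.73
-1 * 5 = -5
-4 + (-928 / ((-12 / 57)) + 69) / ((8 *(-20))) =-5117 / 160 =-31.98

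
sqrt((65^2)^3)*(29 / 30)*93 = 24688787.50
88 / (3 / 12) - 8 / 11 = 3864 / 11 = 351.27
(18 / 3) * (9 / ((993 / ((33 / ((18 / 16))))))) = 528 / 331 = 1.60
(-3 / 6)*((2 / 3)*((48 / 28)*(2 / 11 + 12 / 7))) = -584 / 539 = -1.08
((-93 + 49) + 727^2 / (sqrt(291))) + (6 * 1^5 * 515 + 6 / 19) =57880 / 19 + 528529 * sqrt(291) / 291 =34029.23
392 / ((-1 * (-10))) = 196 / 5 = 39.20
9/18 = 1/2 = 0.50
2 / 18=1 / 9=0.11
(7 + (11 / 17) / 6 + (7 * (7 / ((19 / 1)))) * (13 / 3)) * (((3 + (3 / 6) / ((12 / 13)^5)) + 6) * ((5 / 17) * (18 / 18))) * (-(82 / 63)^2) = -160497753590465 / 1807663205376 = -88.79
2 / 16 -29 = -231 / 8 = -28.88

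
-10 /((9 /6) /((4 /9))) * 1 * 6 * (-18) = 320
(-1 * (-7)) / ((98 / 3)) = 0.21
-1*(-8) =8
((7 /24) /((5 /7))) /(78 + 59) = 49 /16440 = 0.00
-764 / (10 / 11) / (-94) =2101 / 235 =8.94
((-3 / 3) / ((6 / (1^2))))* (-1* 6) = 1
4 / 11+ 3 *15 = 499 / 11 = 45.36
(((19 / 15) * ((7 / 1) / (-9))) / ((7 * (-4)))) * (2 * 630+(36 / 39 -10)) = 154489 / 3510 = 44.01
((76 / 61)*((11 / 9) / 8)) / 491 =209 / 539118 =0.00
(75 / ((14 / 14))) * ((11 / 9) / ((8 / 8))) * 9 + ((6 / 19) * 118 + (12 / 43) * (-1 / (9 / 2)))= 2113255 / 2451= 862.20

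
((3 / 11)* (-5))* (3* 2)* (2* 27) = -4860 / 11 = -441.82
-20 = -20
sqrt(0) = 0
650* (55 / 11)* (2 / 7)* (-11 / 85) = -14300 / 119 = -120.17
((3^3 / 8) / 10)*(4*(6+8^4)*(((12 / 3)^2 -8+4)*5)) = 332262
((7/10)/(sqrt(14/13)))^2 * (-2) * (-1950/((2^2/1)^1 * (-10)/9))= -31941/80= -399.26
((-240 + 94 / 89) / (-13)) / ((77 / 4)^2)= 6944 / 139997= 0.05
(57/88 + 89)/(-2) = -7889/176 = -44.82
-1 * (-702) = 702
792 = 792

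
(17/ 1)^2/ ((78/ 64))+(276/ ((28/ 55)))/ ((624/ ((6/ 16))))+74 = 10883449/ 34944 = 311.45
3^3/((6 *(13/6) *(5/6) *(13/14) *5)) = 2268/4225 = 0.54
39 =39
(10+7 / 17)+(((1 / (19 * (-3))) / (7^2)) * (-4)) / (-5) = 2471737 / 237405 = 10.41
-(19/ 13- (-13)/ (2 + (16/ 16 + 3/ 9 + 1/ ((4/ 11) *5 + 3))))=-37568/ 7319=-5.13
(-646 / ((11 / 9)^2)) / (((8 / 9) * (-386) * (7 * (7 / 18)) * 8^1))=2119203 / 36617504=0.06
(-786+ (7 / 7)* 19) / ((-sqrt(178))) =767* sqrt(178) / 178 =57.49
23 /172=0.13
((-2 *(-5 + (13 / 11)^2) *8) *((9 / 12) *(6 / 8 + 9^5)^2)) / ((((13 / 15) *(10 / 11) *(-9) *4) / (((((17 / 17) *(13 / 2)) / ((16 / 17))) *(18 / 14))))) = -47200146595.06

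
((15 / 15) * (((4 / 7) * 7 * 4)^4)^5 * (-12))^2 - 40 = 210456235775650020221330615911144754830454286188504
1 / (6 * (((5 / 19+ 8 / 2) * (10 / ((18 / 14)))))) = 19 / 3780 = 0.01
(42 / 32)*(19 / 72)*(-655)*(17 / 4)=-1480955 / 1536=-964.16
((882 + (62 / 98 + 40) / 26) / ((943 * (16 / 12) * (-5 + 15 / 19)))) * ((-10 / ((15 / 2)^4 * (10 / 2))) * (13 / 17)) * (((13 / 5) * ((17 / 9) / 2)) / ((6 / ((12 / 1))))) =278037773 / 701768812500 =0.00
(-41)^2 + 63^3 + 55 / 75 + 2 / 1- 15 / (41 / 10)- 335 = 251392.07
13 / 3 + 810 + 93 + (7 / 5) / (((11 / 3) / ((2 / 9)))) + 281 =65363 / 55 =1188.42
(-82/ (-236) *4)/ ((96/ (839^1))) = 34399/ 2832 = 12.15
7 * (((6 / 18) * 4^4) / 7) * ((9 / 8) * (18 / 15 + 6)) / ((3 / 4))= 4608 / 5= 921.60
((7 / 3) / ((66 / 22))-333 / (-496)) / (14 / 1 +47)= 6469 / 272304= 0.02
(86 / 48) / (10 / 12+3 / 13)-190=-62521 / 332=-188.32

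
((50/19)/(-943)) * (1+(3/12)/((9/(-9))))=-75/35834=-0.00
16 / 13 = 1.23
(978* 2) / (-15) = -652 / 5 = -130.40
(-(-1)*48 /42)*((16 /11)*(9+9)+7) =2920 /77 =37.92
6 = 6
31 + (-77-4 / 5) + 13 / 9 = -2041 / 45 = -45.36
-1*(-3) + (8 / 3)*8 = 73 / 3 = 24.33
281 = 281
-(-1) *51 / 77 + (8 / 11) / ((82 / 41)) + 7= 618 / 77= 8.03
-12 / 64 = -3 / 16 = -0.19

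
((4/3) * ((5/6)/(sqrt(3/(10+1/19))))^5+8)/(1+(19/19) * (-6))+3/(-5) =-22800625 * sqrt(10887)/1080045576-11/5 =-4.40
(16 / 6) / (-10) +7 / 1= 101 / 15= 6.73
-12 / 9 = -4 / 3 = -1.33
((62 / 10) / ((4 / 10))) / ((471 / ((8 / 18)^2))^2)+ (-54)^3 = -229188663196696 / 1455498801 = -157464.00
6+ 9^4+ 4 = 6571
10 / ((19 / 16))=160 / 19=8.42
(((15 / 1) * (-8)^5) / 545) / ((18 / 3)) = -16384 / 109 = -150.31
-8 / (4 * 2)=-1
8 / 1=8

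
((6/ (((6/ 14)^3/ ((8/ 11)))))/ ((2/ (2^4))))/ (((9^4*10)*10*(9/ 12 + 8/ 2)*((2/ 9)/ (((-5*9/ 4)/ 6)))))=-2744/ 2285415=-0.00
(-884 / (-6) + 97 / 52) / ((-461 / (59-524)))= 3607625 / 23972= 150.49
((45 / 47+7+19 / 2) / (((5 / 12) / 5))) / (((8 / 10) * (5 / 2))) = 4923 / 47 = 104.74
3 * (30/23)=90/23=3.91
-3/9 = -1/3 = -0.33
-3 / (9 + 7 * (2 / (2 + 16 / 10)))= -27 / 116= -0.23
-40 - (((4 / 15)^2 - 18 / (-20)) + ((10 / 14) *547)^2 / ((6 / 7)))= -280572967 / 1575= -178141.57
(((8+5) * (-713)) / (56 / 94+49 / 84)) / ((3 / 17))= -29623724 / 665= -44546.95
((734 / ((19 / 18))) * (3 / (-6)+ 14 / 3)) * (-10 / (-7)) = 550500 / 133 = 4139.10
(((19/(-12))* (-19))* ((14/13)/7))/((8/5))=1805/624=2.89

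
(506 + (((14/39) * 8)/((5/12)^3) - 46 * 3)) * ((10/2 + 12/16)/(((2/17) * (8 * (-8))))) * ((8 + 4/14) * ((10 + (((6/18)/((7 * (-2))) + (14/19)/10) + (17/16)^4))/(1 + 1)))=-14606.92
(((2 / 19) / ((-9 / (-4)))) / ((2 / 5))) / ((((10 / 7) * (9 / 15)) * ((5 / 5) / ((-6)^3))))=-560 / 19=-29.47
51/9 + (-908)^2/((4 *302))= 311741/453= 688.17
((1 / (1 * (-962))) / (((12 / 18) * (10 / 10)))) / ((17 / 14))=-21 / 16354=-0.00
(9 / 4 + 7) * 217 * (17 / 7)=19499 / 4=4874.75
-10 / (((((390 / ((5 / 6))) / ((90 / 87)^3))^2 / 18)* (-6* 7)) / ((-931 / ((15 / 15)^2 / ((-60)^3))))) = 484785000000000 / 100525141249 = 4822.52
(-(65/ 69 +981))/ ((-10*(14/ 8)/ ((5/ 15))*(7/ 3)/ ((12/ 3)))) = 542032/ 16905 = 32.06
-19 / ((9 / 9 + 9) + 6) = -1.19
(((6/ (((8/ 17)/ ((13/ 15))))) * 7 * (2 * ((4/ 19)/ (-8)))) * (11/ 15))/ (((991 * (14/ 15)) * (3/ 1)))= -2431/ 2259480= -0.00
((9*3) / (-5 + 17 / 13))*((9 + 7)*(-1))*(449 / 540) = 5837 / 60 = 97.28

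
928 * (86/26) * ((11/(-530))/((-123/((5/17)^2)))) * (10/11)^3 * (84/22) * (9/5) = 2513952000/10866232091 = 0.23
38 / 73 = 0.52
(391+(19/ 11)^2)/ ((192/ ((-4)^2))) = 11918/ 363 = 32.83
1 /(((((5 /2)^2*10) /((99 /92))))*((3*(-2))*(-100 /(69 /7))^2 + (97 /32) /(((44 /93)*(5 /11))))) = -437184 /15322091825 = -0.00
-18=-18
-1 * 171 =-171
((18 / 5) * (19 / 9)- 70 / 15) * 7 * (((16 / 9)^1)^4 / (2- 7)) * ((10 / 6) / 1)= -68.37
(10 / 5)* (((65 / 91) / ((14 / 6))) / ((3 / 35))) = 7.14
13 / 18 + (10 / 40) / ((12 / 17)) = 155 / 144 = 1.08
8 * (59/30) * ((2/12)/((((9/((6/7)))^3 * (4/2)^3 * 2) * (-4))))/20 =-59/33339600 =-0.00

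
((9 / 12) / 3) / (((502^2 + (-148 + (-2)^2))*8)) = 0.00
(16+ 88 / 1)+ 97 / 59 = 6233 / 59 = 105.64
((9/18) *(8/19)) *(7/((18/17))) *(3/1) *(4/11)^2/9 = 3808/62073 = 0.06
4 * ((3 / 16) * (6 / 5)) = 9 / 10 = 0.90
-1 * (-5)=5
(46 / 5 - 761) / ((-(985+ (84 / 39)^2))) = 635271 / 836245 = 0.76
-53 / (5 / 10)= -106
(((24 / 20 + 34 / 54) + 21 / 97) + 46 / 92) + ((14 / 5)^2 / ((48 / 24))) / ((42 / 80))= 52447 / 5238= 10.01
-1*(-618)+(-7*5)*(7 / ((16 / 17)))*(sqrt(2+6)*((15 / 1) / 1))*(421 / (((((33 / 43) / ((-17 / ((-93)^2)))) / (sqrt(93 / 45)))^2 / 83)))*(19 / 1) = 618 - 1477622681234105*sqrt(2) / 21022674552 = -98782.96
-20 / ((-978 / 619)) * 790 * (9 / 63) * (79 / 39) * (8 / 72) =321.54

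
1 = 1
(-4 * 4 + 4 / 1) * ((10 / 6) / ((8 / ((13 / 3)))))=-65 / 6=-10.83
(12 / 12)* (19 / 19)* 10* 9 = 90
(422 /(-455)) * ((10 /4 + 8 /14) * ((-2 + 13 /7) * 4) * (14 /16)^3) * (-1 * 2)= -9073 /4160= -2.18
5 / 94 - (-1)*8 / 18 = 421 / 846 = 0.50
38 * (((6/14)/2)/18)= 19/42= 0.45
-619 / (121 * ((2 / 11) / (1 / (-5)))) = 619 / 110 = 5.63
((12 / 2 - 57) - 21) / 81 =-8 / 9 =-0.89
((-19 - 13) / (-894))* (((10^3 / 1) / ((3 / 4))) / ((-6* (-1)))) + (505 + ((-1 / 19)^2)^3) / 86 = 112524691021919 / 8138419908309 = 13.83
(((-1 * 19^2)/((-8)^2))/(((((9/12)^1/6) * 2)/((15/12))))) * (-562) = 507205/32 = 15850.16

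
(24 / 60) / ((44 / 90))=9 / 11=0.82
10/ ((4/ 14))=35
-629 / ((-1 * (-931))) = -629 / 931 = -0.68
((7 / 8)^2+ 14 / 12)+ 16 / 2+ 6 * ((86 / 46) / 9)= 16455 / 1472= 11.18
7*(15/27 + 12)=791/9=87.89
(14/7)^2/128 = 1/32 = 0.03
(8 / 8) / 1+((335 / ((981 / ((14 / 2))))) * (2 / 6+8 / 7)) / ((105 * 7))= 434698 / 432621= 1.00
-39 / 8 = -4.88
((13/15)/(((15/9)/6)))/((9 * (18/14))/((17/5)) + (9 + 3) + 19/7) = 663/3850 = 0.17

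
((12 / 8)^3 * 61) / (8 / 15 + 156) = 24705 / 18784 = 1.32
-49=-49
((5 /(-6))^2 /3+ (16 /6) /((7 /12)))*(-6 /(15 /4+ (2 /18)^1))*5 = -36310 /973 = -37.32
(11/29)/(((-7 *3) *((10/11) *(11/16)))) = -88/3045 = -0.03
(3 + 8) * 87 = 957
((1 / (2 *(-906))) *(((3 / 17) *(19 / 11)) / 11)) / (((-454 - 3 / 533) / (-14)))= -70889 / 150324469790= -0.00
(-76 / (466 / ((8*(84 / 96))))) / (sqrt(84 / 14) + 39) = -3458 / 117665 + 266*sqrt(6) / 352995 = -0.03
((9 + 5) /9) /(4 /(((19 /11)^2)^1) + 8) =2527 /15174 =0.17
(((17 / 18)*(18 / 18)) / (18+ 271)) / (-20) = -1 / 6120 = -0.00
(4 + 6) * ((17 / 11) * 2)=340 / 11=30.91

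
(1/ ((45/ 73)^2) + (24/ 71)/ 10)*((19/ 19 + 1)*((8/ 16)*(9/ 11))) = 383219/ 175725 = 2.18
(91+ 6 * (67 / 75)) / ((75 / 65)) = 10439 / 125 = 83.51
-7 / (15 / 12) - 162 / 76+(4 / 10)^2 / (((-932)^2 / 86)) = -199375944 / 25787275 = -7.73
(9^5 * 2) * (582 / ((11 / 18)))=112472240.73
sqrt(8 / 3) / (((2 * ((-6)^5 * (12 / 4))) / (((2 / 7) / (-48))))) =sqrt(6) / 11757312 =0.00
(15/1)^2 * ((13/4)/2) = 2925/8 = 365.62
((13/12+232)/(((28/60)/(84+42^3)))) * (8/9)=98790040/3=32930013.33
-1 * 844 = -844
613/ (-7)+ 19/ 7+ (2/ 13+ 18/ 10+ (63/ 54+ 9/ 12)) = -442187/ 5460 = -80.99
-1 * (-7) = 7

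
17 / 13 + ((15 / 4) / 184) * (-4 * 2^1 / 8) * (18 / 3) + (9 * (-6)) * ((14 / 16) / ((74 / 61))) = -6684515 / 177008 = -37.76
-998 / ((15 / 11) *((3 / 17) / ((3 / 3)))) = -186626 / 45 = -4147.24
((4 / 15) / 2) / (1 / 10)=4 / 3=1.33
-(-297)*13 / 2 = 1930.50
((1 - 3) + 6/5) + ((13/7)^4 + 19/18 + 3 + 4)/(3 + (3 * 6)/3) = 2755367/1944810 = 1.42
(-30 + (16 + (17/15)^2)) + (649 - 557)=17839/225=79.28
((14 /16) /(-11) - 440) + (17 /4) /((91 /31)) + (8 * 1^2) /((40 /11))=-17474727 /40040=-436.43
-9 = -9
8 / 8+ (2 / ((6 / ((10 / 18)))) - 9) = -211 / 27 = -7.81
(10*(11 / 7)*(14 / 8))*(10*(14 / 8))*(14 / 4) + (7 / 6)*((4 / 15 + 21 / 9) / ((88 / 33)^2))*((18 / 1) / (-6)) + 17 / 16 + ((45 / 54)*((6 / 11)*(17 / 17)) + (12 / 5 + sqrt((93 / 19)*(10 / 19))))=sqrt(930) / 19 + 11876567 / 7040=1688.62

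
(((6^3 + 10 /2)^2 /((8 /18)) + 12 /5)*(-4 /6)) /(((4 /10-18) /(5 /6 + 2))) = 12454727 /1056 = 11794.25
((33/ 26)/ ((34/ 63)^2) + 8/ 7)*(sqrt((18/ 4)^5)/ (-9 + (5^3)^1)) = 2.04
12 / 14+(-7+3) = -22 / 7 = -3.14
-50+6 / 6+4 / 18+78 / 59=-25199 / 531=-47.46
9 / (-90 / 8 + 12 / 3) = -36 / 29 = -1.24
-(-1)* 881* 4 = 3524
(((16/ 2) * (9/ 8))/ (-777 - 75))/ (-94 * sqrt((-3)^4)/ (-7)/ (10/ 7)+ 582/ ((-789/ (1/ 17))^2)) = -899542845/ 7204259012516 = -0.00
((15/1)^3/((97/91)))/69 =102375/2231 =45.89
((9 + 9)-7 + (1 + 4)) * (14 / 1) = 224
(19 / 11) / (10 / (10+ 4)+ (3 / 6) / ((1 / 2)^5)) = 133 / 1287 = 0.10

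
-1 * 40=-40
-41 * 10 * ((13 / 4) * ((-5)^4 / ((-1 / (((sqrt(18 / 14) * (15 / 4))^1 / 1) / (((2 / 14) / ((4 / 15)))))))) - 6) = 2460 +4996875 * sqrt(7) / 2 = 6612704.29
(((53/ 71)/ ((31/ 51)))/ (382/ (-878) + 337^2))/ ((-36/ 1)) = -395539/ 1316812519200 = -0.00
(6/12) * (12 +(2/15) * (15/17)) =103/17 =6.06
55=55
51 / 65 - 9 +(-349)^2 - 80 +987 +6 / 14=55828597 / 455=122700.21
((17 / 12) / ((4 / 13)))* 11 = 2431 / 48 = 50.65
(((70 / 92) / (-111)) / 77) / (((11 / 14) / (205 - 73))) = -0.01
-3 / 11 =-0.27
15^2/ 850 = 9/ 34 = 0.26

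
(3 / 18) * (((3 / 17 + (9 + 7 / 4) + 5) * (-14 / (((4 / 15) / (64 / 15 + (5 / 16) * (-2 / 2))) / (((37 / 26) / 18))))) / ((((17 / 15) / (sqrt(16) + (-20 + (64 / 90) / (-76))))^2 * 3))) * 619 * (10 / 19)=-171310229397965 / 181466568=-944031.90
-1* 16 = -16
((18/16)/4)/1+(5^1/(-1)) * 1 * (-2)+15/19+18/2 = 12203/608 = 20.07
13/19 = 0.68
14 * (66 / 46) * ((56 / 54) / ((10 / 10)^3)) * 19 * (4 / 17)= 327712 / 3519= 93.13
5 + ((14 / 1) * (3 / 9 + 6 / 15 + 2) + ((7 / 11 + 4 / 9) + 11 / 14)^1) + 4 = 340493 / 6930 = 49.13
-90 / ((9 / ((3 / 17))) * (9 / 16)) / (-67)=160 / 3417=0.05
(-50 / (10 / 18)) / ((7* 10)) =-9 / 7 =-1.29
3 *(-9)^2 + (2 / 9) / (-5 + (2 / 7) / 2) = 37172 / 153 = 242.95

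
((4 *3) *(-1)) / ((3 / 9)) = -36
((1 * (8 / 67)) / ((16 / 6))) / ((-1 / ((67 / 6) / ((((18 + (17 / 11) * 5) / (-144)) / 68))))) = 53856 / 283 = 190.30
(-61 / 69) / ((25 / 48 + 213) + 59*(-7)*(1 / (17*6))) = -0.00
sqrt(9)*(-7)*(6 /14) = -9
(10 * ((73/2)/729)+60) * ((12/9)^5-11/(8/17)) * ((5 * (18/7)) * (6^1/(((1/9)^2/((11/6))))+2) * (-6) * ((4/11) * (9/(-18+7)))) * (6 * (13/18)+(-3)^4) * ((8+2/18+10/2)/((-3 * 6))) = 221587817647654400/150043509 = 1476823750.15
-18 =-18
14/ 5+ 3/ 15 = 3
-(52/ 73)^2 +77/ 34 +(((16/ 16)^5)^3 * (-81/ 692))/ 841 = 92641731409/ 52722589396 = 1.76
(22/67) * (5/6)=55/201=0.27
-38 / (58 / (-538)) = 10222 / 29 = 352.48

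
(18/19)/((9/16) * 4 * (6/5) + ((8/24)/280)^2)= 12700800/36197299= 0.35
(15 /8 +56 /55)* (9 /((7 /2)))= 11457 /1540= 7.44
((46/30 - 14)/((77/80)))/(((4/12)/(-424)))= 115328/7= 16475.43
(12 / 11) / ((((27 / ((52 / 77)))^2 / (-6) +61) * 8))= -8112 / 12219449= -0.00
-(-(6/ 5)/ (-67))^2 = -36/ 112225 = -0.00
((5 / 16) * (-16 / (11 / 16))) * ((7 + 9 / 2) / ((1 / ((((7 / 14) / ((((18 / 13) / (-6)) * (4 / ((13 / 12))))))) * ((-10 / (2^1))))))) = -97175 / 396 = -245.39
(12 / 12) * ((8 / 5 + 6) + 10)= 88 / 5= 17.60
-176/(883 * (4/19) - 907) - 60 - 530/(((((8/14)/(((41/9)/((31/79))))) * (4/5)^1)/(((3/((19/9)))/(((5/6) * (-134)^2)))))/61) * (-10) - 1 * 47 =195030825646141/289805853768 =672.97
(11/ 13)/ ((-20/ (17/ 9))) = -187/ 2340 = -0.08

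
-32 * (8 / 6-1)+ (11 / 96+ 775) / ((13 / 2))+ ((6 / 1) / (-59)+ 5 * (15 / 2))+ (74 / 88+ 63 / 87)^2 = 148.43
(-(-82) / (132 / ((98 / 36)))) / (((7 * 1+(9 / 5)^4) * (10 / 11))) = 251125 / 2362176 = 0.11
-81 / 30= -27 / 10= -2.70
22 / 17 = 1.29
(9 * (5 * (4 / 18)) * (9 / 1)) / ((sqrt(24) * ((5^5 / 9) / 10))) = 27 * sqrt(6) / 125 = 0.53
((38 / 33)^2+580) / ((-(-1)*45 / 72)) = 5064512 / 5445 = 930.12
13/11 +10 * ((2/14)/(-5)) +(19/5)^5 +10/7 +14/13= 2489215724/3128125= 795.75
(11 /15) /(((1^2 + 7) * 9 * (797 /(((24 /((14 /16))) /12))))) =22 /753165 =0.00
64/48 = 4/3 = 1.33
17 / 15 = 1.13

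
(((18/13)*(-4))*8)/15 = -192/65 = -2.95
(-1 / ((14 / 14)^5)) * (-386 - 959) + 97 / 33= 44482 / 33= 1347.94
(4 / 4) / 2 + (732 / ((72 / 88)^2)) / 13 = 59399 / 702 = 84.61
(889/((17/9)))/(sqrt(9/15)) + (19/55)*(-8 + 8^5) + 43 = 2667*sqrt(15)/17 + 124961/11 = 11967.69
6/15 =2/5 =0.40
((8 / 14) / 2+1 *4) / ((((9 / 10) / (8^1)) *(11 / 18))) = 4800 / 77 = 62.34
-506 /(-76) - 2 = 177 /38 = 4.66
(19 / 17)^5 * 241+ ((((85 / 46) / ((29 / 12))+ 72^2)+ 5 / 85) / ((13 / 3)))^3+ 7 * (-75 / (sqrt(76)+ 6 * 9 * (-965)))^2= 1025915625 * sqrt(19) / 921709961830712072+ 2528449815153209220380810010722553209919985 / 1476109612886221413621111938521148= 1712914673.19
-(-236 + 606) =-370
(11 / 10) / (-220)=-0.00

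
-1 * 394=-394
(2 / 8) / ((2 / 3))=0.38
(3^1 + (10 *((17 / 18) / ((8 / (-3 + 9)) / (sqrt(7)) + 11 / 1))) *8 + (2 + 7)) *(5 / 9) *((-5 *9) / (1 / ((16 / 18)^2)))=-229830400 / 616167 + 4352000 *sqrt(7) / 1848501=-366.77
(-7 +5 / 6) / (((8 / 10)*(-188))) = 185 / 4512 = 0.04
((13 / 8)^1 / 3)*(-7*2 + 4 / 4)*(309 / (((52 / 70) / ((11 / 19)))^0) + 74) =-64727 / 24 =-2696.96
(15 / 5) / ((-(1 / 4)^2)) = -48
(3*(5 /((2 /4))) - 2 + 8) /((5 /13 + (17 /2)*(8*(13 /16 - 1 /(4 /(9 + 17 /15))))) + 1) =-28080 /90193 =-0.31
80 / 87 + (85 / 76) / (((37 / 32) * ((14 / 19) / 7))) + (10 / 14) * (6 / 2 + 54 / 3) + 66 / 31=2718029 / 99789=27.24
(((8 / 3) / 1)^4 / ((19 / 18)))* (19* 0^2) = 0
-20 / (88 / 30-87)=300 / 1261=0.24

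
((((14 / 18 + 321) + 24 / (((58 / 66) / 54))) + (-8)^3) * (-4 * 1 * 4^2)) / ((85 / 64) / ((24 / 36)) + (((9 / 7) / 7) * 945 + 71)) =-19225378816 / 57660381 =-333.42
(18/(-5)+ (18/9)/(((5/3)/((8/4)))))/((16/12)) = -9/10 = -0.90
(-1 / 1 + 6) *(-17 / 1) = -85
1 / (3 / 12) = 4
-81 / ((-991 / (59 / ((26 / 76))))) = 181602 / 12883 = 14.10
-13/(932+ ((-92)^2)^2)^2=-13/5132322267891984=-0.00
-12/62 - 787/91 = -24943/2821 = -8.84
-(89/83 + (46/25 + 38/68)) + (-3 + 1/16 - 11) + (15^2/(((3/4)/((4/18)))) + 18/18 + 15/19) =1642239803/32170800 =51.05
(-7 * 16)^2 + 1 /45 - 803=528346 /45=11741.02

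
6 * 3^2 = 54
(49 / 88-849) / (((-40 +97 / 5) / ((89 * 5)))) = 166125175 / 9064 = 18328.02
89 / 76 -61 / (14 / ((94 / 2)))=-108323 / 532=-203.61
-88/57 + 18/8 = 0.71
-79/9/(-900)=79/8100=0.01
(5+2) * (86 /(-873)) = -602 /873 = -0.69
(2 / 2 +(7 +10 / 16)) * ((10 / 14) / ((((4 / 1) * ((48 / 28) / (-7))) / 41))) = -33005 / 128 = -257.85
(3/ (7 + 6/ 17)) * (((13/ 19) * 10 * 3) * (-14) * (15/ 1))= -167076/ 95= -1758.69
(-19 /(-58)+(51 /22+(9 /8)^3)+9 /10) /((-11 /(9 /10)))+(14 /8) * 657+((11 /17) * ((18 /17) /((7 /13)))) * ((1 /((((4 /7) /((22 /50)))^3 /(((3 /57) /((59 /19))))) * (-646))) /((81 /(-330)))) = 213234173152847136131 /185526938467200000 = 1149.34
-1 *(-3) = 3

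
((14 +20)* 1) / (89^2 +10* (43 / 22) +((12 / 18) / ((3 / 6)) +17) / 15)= 3366 / 786235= 0.00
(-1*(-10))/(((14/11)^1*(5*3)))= 11/21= 0.52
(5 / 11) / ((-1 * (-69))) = 5 / 759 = 0.01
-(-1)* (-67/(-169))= 67/169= 0.40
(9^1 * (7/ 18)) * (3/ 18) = 7/ 12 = 0.58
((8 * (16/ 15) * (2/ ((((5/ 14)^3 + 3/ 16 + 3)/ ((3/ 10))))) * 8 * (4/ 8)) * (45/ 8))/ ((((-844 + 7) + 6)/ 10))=-2107392/ 4914811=-0.43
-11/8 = -1.38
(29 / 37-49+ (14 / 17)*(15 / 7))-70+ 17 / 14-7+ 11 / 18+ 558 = 17292188 / 39627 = 436.37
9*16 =144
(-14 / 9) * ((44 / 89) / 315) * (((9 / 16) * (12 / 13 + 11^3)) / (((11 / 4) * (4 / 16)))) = -27704 / 10413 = -2.66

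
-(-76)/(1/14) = 1064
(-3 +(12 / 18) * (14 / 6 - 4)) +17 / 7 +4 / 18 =-1.46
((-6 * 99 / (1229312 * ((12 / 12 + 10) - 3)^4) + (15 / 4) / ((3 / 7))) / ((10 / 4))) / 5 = 0.70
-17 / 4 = -4.25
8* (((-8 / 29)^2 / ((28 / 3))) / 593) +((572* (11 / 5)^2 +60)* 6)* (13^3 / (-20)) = -813510506105436 / 436373875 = -1864251.17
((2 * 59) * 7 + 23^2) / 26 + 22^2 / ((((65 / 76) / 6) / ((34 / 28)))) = 292261 / 70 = 4175.16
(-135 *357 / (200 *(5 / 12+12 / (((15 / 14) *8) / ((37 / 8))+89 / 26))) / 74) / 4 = -1027449927 / 3396158960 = -0.30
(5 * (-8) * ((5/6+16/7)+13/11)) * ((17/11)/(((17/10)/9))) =-1192200/847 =-1407.56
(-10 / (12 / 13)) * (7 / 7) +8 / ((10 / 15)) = 7 / 6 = 1.17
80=80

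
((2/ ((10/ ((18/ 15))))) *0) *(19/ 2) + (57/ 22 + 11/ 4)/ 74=235/ 3256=0.07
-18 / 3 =-6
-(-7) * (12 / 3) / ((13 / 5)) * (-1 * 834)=-116760 / 13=-8981.54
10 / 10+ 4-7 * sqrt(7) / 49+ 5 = 10-sqrt(7) / 7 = 9.62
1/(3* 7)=1/21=0.05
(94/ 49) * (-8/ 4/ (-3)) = 188/ 147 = 1.28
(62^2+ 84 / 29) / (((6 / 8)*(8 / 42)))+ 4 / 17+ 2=13276742 / 493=26930.51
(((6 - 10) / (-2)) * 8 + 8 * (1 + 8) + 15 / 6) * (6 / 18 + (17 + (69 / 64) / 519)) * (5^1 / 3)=521110765 / 199296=2614.76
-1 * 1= -1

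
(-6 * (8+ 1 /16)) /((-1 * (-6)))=-129 /16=-8.06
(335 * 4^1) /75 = 268 /15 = 17.87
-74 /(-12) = 37 /6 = 6.17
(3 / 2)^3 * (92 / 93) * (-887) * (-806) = 2386917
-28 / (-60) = 7 / 15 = 0.47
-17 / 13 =-1.31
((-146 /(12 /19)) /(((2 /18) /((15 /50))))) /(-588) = 4161 /3920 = 1.06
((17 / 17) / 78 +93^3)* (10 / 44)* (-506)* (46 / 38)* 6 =-165946895315 / 247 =-671849778.60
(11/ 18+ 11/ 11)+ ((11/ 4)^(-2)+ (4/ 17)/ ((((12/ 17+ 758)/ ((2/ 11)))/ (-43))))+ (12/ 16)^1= 69974477/ 28091844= 2.49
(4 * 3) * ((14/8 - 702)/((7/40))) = -336120/7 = -48017.14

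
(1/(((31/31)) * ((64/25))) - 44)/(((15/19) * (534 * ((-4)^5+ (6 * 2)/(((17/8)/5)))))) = 901493/8677969920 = 0.00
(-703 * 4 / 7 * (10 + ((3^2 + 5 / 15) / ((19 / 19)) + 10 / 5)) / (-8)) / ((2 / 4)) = 44992 / 21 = 2142.48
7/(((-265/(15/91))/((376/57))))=-376/13091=-0.03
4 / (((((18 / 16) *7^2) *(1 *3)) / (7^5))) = 10976 / 27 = 406.52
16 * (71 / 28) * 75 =21300 / 7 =3042.86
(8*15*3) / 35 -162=-1062 / 7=-151.71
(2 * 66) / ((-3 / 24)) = -1056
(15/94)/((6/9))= 45/188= 0.24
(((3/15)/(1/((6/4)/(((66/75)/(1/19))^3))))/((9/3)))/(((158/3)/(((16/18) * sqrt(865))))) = 3125 * sqrt(865)/8654603892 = 0.00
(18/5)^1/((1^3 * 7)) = 18/35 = 0.51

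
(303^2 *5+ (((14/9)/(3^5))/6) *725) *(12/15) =367236.62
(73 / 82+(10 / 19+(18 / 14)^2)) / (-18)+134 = 183902563 / 1374156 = 133.83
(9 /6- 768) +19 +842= 189 /2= 94.50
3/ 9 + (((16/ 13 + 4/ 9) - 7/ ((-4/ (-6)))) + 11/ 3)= -1129/ 234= -4.82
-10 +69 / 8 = -11 / 8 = -1.38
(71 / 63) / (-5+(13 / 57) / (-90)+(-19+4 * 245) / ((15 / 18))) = 40470 / 41231771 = 0.00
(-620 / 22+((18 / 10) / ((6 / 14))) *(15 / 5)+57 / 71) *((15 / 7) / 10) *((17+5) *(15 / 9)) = -57712 / 497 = -116.12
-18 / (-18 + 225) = -2 / 23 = -0.09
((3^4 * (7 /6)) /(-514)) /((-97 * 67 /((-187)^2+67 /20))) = 132195483 /133619440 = 0.99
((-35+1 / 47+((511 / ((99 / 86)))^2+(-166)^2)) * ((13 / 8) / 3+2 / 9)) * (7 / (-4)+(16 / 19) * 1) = -155744.34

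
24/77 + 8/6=1.65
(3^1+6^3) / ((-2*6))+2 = -16.25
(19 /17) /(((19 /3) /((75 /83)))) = 225 /1411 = 0.16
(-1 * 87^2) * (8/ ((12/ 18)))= -90828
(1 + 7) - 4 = 4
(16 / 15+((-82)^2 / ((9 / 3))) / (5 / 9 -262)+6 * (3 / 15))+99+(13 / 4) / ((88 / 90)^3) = 1156572436847 / 12026277120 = 96.17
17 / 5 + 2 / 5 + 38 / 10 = 38 / 5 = 7.60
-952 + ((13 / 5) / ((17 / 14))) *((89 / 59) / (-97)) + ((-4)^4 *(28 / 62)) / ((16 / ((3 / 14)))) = -14333412258 / 15080105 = -950.48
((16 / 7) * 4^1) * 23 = 1472 / 7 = 210.29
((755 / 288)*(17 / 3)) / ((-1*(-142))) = 12835 / 122688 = 0.10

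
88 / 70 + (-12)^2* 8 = 40364 / 35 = 1153.26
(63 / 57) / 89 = 21 / 1691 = 0.01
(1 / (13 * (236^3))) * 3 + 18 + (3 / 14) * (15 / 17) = 369859647813 / 20334164032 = 18.19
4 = 4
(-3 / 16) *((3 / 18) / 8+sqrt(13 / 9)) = -sqrt(13) / 16 - 1 / 256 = -0.23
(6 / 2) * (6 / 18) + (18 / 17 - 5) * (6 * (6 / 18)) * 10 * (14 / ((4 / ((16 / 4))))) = -18743 / 17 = -1102.53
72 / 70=36 / 35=1.03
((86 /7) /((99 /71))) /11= 6106 /7623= 0.80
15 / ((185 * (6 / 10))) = 5 / 37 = 0.14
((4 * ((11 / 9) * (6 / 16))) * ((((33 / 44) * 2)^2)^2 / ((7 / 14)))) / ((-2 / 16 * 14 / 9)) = -2673 / 28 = -95.46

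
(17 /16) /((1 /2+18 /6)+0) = 17 /56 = 0.30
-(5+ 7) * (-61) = 732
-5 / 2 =-2.50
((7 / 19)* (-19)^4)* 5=240065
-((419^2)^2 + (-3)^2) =-30821664730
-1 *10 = -10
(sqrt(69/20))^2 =3.45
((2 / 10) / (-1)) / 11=-1 / 55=-0.02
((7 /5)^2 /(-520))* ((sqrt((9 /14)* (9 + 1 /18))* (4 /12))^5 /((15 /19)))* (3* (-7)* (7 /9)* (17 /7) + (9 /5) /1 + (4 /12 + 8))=223631273* sqrt(1141) /159213600000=0.05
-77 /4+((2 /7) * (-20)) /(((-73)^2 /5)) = -19.26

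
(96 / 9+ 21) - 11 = 62 / 3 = 20.67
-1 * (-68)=68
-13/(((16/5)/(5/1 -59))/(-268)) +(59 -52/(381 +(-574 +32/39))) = -880411109/14990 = -58733.23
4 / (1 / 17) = 68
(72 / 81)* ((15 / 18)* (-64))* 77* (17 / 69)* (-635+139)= 831057920 / 1863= 446085.84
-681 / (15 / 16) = -726.40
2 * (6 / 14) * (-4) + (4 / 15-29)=-3377 / 105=-32.16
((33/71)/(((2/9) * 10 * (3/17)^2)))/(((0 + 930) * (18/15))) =3179/528240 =0.01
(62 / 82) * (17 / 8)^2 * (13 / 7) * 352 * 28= 2562274 / 41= 62494.49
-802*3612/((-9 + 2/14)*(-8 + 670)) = 5069442/10261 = 494.05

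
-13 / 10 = -1.30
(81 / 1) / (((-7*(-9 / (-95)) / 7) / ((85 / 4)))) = -72675 / 4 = -18168.75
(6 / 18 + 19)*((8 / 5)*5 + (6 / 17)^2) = 136184 / 867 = 157.07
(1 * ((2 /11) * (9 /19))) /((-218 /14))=-126 /22781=-0.01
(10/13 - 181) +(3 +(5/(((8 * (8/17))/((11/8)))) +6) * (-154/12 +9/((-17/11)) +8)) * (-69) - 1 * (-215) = 1263350579/226304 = 5582.54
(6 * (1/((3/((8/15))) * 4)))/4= 1/15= 0.07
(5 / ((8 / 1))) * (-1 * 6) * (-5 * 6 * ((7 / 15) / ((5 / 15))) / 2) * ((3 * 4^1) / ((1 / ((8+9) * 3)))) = 48195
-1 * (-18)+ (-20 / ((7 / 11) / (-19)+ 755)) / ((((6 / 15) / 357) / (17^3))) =-116142.19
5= 5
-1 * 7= -7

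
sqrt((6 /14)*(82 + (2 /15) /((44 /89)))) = sqrt(20904730) /770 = 5.94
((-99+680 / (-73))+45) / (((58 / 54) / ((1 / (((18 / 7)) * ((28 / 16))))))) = -27732 / 2117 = -13.10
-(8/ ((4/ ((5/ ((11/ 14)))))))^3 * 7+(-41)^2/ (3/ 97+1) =-1703771133/ 133100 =-12800.68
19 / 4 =4.75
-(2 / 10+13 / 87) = -0.35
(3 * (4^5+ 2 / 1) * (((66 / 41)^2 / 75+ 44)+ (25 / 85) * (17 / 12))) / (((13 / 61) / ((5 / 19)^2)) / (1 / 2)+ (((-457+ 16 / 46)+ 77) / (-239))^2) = 7065616285645702371 / 448148747961596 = 15766.23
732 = 732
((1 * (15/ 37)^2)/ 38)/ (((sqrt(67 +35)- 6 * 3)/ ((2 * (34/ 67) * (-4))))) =5100 * sqrt(102)/ 64481269 +91800/ 64481269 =0.00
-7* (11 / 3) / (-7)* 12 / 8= 11 / 2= 5.50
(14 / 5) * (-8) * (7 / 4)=-196 / 5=-39.20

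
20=20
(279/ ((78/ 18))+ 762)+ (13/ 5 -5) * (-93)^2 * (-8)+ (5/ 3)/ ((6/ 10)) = 97630628/ 585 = 166889.96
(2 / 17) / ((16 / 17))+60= 481 / 8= 60.12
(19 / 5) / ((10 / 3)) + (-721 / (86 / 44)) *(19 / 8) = -3762323 / 4300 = -874.96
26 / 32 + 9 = 157 / 16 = 9.81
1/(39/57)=1.46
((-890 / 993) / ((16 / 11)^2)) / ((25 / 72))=-1.22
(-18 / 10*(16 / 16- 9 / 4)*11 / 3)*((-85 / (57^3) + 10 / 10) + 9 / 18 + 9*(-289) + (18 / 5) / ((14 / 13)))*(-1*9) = 370208465363 / 1920520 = 192764.70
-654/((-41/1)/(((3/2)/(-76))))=-981/3116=-0.31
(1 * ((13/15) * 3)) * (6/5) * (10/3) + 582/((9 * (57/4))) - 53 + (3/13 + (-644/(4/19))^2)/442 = 51910705901/2456415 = 21132.71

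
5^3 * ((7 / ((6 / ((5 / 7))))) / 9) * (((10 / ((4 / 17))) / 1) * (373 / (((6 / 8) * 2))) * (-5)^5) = -61923828125 / 162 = -382245852.62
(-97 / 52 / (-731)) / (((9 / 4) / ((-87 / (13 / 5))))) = -14065 / 370617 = -0.04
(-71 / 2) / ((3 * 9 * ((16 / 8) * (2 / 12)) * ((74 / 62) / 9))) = -29.74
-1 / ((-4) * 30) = 1 / 120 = 0.01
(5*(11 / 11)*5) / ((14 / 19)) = 475 / 14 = 33.93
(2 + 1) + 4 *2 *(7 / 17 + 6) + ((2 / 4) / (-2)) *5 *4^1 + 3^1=889 / 17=52.29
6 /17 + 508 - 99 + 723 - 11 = 19063 /17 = 1121.35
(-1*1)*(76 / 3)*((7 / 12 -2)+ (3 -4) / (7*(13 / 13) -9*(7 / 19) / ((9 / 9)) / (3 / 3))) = 13471 / 315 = 42.77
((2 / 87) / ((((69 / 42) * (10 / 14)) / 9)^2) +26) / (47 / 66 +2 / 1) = 692357556 / 68650975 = 10.09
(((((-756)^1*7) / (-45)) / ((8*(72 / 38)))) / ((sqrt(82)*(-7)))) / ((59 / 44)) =-1463*sqrt(82) / 145140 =-0.09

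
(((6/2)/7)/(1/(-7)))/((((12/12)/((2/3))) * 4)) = -0.50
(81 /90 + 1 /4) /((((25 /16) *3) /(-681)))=-20884 /125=-167.07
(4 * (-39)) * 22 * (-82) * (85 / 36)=1993420 / 3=664473.33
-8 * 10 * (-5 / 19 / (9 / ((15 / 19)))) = 2000 / 1083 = 1.85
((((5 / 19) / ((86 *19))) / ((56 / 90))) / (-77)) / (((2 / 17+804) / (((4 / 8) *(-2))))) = 0.00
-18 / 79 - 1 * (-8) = 614 / 79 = 7.77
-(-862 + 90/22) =9437/11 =857.91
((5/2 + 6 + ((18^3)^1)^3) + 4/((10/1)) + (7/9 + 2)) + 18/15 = 198359290380.88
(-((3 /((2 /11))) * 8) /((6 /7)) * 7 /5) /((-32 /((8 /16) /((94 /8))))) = 539 /1880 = 0.29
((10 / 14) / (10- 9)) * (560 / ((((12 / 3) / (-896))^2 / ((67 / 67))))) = 20070400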